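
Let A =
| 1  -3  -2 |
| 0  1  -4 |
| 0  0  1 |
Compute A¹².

[[1, -36, 768], [0, 1, -48], [0, 0, 1]]

A = I + N where N = [[0, -3, -2], [0, 0, -4], [0, 0, 0]] is strictly upper-triangular, so N³ = 0.
(I + N)¹² = I + 12·N + 66·N² = [[1, -36, 768], [0, 1, -48], [0, 0, 1]].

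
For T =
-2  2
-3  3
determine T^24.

[[-2, 2], [-3, 3]]

T² = T (a projection; rank 1, trace 1), so T^24 = T.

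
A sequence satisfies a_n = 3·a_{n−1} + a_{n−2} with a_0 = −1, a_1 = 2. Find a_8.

With companion matrix M = [[3, 1], [1, 0]], [a_n, a_{n−1}]ᵀ = M·[a_{n−1}, a_{n−2}]ᵀ, so [a_8, a_7]ᵀ = M⁷·[a_1, a_0]ᵀ.
M⁷ = [[3927, 1189], [1189, 360]], giving [a_8, a_7]ᵀ = [[6665], [2018]].

6665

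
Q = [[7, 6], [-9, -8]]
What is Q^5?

tr Q = -1 and det Q = -2, so the characteristic polynomial is λ² − (-1)λ + (-2) with roots 1 and -2.
Eigenvectors give P = [[-1, 2], [1, -3]] with P⁻¹ = [[-3, -2], [-1, -1]], and Q = P·diag(1, -2)·P⁻¹.
Then Q^5 = P·diag(1, -32)·P⁻¹ = [[-1, -64], [1, 96]] · [[-3, -2], [-1, -1]] = [[67, 66], [-99, -98]].

[[67, 66], [-99, -98]]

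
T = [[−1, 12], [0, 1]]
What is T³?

[[−1, 12], [0, 1]]

T² = I (check: tr T = 0 and det T = −1), so T³ = T since 3 is odd.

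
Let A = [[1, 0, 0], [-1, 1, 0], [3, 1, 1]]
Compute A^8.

[[1, 0, 0], [-8, 1, 0], [-4, 8, 1]]

A = I + N where N = [[0, 0, 0], [-1, 0, 0], [3, 1, 0]] is strictly lower-triangular, so N^3 = 0.
(I + N)^8 = I + 8·N + 28·N^2 = [[1, 0, 0], [-8, 1, 0], [-4, 8, 1]].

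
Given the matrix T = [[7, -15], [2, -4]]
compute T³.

[[43, -105], [14, -34]]

tr T = 3 and det T = 2, so the characteristic polynomial is λ² − (3)λ + (2) with roots 2 and 1.
Eigenvectors give P = [[3, -5], [1, -2]] with P⁻¹ = [[2, -5], [1, -3]], and T = P·diag(2, 1)·P⁻¹.
Then T³ = P·diag(8, 1)·P⁻¹ = [[24, -5], [8, -2]] · [[2, -5], [1, -3]] = [[43, -105], [14, -34]].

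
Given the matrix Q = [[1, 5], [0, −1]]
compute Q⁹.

Q² = I (check: tr Q = 0 and det Q = −1), so Q⁹ = Q since 9 is odd.

[[1, 5], [0, −1]]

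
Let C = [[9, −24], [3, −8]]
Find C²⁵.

[[9, −24], [3, −8]]

C² = C (a projection; rank 1, trace 1), so C²⁵ = C.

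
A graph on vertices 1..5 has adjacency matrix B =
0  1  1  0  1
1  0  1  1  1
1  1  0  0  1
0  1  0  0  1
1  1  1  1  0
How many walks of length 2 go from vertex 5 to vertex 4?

The number of length-2 walks from vertex 5 to vertex 4 is entry (5,4) of B², where B is the adjacency matrix.
B² = [[3, 2, 2, 2, 2], [2, 4, 2, 1, 3], [2, 2, 3, 2, 2], [2, 1, 2, 2, 1], [2, 3, 2, 1, 4]]

1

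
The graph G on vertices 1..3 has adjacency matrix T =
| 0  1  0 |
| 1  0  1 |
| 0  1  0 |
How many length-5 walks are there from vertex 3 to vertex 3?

0

The number of length-5 walks from vertex 3 to vertex 3 is entry (3,3) of T⁵, where T is the adjacency matrix.
T² = [[1, 0, 1], [0, 2, 0], [1, 0, 1]]
T³ = [[0, 2, 0], [2, 0, 2], [0, 2, 0]]
T⁴ = [[2, 0, 2], [0, 4, 0], [2, 0, 2]]
T⁵ = [[0, 4, 0], [4, 0, 4], [0, 4, 0]]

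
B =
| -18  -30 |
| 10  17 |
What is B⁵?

tr B = -1 and det B = -6, so the characteristic polynomial is λ² − (-1)λ + (-6) with roots -3 and 2.
Eigenvectors give P = [[2, -3], [-1, 2]] with P⁻¹ = [[2, 3], [1, 2]], and B = P·diag(-3, 2)·P⁻¹.
Then B⁵ = P·diag(-243, 32)·P⁻¹ = [[-486, -96], [243, 64]] · [[2, 3], [1, 2]] = [[-1068, -1650], [550, 857]].

[[-1068, -1650], [550, 857]]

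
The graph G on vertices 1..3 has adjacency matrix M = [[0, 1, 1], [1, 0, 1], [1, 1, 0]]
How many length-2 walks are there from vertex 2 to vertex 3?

1

The number of length-2 walks from vertex 2 to vertex 3 is entry (2,3) of M^2, where M is the adjacency matrix.
M^2 = [[2, 1, 1], [1, 2, 1], [1, 1, 2]]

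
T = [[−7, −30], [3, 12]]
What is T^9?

tr T = 5 and det T = 6, so the characteristic polynomial is λ² − (5)λ + (6) with roots 3 and 2.
Eigenvectors give P = [[−3, 10], [1, −3]] with P⁻¹ = [[3, 10], [1, 3]], and T = P·diag(3, 2)·P⁻¹.
Then T^9 = P·diag(19683, 512)·P⁻¹ = [[−59049, 5120], [19683, −1536]] · [[3, 10], [1, 3]] = [[−172027, −575130], [57513, 192222]].

[[−172027, −575130], [57513, 192222]]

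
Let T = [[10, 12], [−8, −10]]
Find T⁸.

[[256, 0], [0, 256]]

tr T = 0 and det T = −4, so the characteristic polynomial is λ² − (0)λ + (−4) with roots −2 and 2.
Eigenvectors give P = [[−1, 3], [1, −2]] with P⁻¹ = [[2, 3], [1, 1]], and T = P·diag(−2, 2)·P⁻¹.
Then T⁸ = P·diag(256, 256)·P⁻¹ = [[−256, 768], [256, −512]] · [[2, 3], [1, 1]] = [[256, 0], [0, 256]].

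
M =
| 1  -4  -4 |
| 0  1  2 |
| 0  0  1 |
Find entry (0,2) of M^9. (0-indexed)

M = I + N where N = [[0, -4, -4], [0, 0, 2], [0, 0, 0]] is strictly upper-triangular, so N^3 = 0.
(I + N)^9 = I + 9·N + 36·N^2 = [[1, -36, -324], [0, 1, 18], [0, 0, 1]].

-324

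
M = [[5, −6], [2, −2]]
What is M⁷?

[[509, −762], [254, −380]]

tr M = 3 and det M = 2, so the characteristic polynomial is λ² − (3)λ + (2) with roots 1 and 2.
Eigenvectors give P = [[−3, 2], [−2, 1]] with P⁻¹ = [[1, −2], [2, −3]], and M = P·diag(1, 2)·P⁻¹.
Then M⁷ = P·diag(1, 128)·P⁻¹ = [[−3, 256], [−2, 128]] · [[1, −2], [2, −3]] = [[509, −762], [254, −380]].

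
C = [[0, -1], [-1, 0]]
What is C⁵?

[[0, -1], [-1, 0]]

C² = I (check: tr C = 0 and det C = -1), so C⁵ = C since 5 is odd.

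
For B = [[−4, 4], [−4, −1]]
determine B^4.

B^2 = [[0, −20], [20, −15]]
B^3 = [[80, 20], [−20, 95]]
B^4 = [[−400, 300], [−300, −175]]

[[−400, 300], [−300, −175]]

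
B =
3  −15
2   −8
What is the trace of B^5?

−275

tr B = −5 and det B = 6, so the characteristic polynomial is λ² − (−5)λ + (6) with roots −2 and −3.
Eigenvectors give P = [[−3, −5], [−1, −2]] with P⁻¹ = [[−2, 5], [1, −3]], and B = P·diag(−2, −3)·P⁻¹.
Then B^5 = P·diag(−32, −243)·P⁻¹ = [[96, 1215], [32, 486]] · [[−2, 5], [1, −3]] = [[1023, −3165], [422, −1298]].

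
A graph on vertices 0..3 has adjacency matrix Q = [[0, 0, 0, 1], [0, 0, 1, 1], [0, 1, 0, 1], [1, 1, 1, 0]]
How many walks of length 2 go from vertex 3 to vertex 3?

The number of length-2 walks from vertex 3 to vertex 3 is entry (3,3) of Q², where Q is the adjacency matrix.
Q² = [[1, 1, 1, 0], [1, 2, 1, 1], [1, 1, 2, 1], [0, 1, 1, 3]]

3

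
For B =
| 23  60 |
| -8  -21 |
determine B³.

[[167, 420], [-56, -141]]

tr B = 2 and det B = -3, so the characteristic polynomial is λ² − (2)λ + (-3) with roots 3 and -1.
Eigenvectors give P = [[-3, -5], [1, 2]] with P⁻¹ = [[-2, -5], [1, 3]], and B = P·diag(3, -1)·P⁻¹.
Then B³ = P·diag(27, -1)·P⁻¹ = [[-81, 5], [27, -2]] · [[-2, -5], [1, 3]] = [[167, 420], [-56, -141]].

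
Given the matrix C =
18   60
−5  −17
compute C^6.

tr C = 1 and det C = −6, so the characteristic polynomial is λ² − (1)λ + (−6) with roots 3 and −2.
Eigenvectors give P = [[−4, 3], [1, −1]] with P⁻¹ = [[−1, −3], [−1, −4]], and C = P·diag(3, −2)·P⁻¹.
Then C^6 = P·diag(729, 64)·P⁻¹ = [[−2916, 192], [729, −64]] · [[−1, −3], [−1, −4]] = [[2724, 7980], [−665, −1931]].

[[2724, 7980], [−665, −1931]]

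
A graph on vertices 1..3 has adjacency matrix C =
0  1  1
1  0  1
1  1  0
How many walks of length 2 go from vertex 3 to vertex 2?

The number of length-2 walks from vertex 3 to vertex 2 is entry (3,2) of C², where C is the adjacency matrix.
C² = [[2, 1, 1], [1, 2, 1], [1, 1, 2]]

1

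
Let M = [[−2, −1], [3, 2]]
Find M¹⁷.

M² = I (check: tr M = 0 and det M = −1), so M¹⁷ = M since 17 is odd.

[[−2, −1], [3, 2]]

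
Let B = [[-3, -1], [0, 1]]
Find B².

[[9, 2], [0, 1]]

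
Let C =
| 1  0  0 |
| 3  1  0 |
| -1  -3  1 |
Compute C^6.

C = I + N where N = [[0, 0, 0], [3, 0, 0], [-1, -3, 0]] is strictly lower-triangular, so N^3 = 0.
(I + N)^6 = I + 6·N + 15·N^2 = [[1, 0, 0], [18, 1, 0], [-141, -18, 1]].

[[1, 0, 0], [18, 1, 0], [-141, -18, 1]]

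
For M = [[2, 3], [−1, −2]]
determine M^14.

[[1, 0], [0, 1]]

M² = I (check: tr M = 0 and det M = −1), so M^14 = I since 14 is even.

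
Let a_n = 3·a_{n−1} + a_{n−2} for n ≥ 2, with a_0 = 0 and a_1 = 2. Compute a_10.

85674

With companion matrix A = [[3, 1], [1, 0]], [a_n, a_{n−1}]ᵀ = A·[a_{n−1}, a_{n−2}]ᵀ, so [a_10, a_9]ᵀ = A⁹·[a_1, a_0]ᵀ.
A⁹ = [[42837, 12970], [12970, 3927]], giving [a_10, a_9]ᵀ = [[85674], [25940]].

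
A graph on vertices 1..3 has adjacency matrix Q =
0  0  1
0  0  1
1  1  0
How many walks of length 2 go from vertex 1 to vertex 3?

The number of length-2 walks from vertex 1 to vertex 3 is entry (1,3) of Q², where Q is the adjacency matrix.
Q² = [[1, 1, 0], [1, 1, 0], [0, 0, 2]]

0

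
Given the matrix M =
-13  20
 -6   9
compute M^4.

[[481, -800], [240, -399]]

tr M = -4 and det M = 3, so the characteristic polynomial is λ² − (-4)λ + (3) with roots -3 and -1.
Eigenvectors give P = [[2, -5], [1, -3]] with P⁻¹ = [[3, -5], [1, -2]], and M = P·diag(-3, -1)·P⁻¹.
Then M^4 = P·diag(81, 1)·P⁻¹ = [[162, -5], [81, -3]] · [[3, -5], [1, -2]] = [[481, -800], [240, -399]].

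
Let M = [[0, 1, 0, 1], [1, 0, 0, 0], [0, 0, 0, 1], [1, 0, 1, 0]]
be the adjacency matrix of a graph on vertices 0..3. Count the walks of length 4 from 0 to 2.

3

The number of length-4 walks from vertex 0 to vertex 2 is entry (0,2) of M⁴, where M is the adjacency matrix.
M² = [[2, 0, 1, 0], [0, 1, 0, 1], [1, 0, 1, 0], [0, 1, 0, 2]]
M³ = [[0, 2, 0, 3], [2, 0, 1, 0], [0, 1, 0, 2], [3, 0, 2, 0]]
M⁴ = [[5, 0, 3, 0], [0, 2, 0, 3], [3, 0, 2, 0], [0, 3, 0, 5]]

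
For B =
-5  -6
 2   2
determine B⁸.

tr B = -3 and det B = 2, so the characteristic polynomial is λ² − (-3)λ + (2) with roots -1 and -2.
Eigenvectors give P = [[-3, -2], [2, 1]] with P⁻¹ = [[1, 2], [-2, -3]], and B = P·diag(-1, -2)·P⁻¹.
Then B⁸ = P·diag(1, 256)·P⁻¹ = [[-3, -512], [2, 256]] · [[1, 2], [-2, -3]] = [[1021, 1530], [-510, -764]].

[[1021, 1530], [-510, -764]]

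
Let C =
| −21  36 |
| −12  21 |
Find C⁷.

[[−15309, 26244], [−8748, 15309]]

tr C = 0 and det C = −9, so the characteristic polynomial is λ² − (0)λ + (−9) with roots −3 and 3.
Eigenvectors give P = [[2, −3], [1, −2]] with P⁻¹ = [[2, −3], [1, −2]], and C = P·diag(−3, 3)·P⁻¹.
Then C⁷ = P·diag(−2187, 2187)·P⁻¹ = [[−4374, −6561], [−2187, −4374]] · [[2, −3], [1, −2]] = [[−15309, 26244], [−8748, 15309]].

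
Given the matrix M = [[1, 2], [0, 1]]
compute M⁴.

M = I + N where N = [[0, 2], [0, 0]] is strictly upper-triangular, so N² = 0.
(I + N)⁴ = I + 4·N = [[1, 8], [0, 1]].

[[1, 8], [0, 1]]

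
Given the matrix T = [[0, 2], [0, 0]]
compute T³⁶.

T is strictly triangular, hence nilpotent: T² = 0, so T³⁶ = 0.

[[0, 0], [0, 0]]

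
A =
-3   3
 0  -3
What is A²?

[[9, -18], [0, 9]]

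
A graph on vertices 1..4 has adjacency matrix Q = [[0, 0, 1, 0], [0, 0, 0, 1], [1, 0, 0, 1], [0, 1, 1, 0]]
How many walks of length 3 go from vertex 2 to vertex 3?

0

The number of length-3 walks from vertex 2 to vertex 3 is entry (2,3) of Q³, where Q is the adjacency matrix.
Q² = [[1, 0, 0, 1], [0, 1, 1, 0], [0, 1, 2, 0], [1, 0, 0, 2]]
Q³ = [[0, 1, 2, 0], [1, 0, 0, 2], [2, 0, 0, 3], [0, 2, 3, 0]]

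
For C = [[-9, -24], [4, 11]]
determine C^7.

[[-4377, -13128], [2188, 6563]]

tr C = 2 and det C = -3, so the characteristic polynomial is λ² − (2)λ + (-3) with roots 3 and -1.
Eigenvectors give P = [[-2, 3], [1, -1]] with P⁻¹ = [[1, 3], [1, 2]], and C = P·diag(3, -1)·P⁻¹.
Then C^7 = P·diag(2187, -1)·P⁻¹ = [[-4374, -3], [2187, 1]] · [[1, 3], [1, 2]] = [[-4377, -13128], [2188, 6563]].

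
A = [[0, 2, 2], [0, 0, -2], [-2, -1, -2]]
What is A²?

[[-4, -2, -8], [4, 2, 4], [4, -2, 2]]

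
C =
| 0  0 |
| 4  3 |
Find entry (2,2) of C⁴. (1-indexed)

81

C² = [[0, 0], [12, 9]]
C³ = [[0, 0], [36, 27]]
C⁴ = [[0, 0], [108, 81]]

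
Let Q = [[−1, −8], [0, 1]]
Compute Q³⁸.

Q² = I (check: tr Q = 0 and det Q = −1), so Q³⁸ = I since 38 is even.

[[1, 0], [0, 1]]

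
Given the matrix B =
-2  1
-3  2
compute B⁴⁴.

[[1, 0], [0, 1]]

B² = I (check: tr B = 0 and det B = -1), so B⁴⁴ = I since 44 is even.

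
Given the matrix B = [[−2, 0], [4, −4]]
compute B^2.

[[4, 0], [−24, 16]]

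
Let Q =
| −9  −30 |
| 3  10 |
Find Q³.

[[−9, −30], [3, 10]]

Q² = Q (a projection; rank 1, trace 1), so Q³ = Q.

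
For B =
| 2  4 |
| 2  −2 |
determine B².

[[12, 0], [0, 12]]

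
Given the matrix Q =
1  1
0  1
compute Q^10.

[[1, 10], [0, 1]]

Q = I + N where N = [[0, 1], [0, 0]] is strictly upper-triangular, so N^2 = 0.
(I + N)^10 = I + 10·N = [[1, 10], [0, 1]].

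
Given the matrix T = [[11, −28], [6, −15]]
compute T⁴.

[[−479, 1120], [−240, 561]]

tr T = −4 and det T = 3, so the characteristic polynomial is λ² − (−4)λ + (3) with roots −3 and −1.
Eigenvectors give P = [[2, 7], [1, 3]] with P⁻¹ = [[−3, 7], [1, −2]], and T = P·diag(−3, −1)·P⁻¹.
Then T⁴ = P·diag(81, 1)·P⁻¹ = [[162, 7], [81, 3]] · [[−3, 7], [1, −2]] = [[−479, 1120], [−240, 561]].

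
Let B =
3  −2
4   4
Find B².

[[1, −14], [28, 8]]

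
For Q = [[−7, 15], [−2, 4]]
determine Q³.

[[−43, 105], [−14, 34]]

tr Q = −3 and det Q = 2, so the characteristic polynomial is λ² − (−3)λ + (2) with roots −1 and −2.
Eigenvectors give P = [[−5, 3], [−2, 1]] with P⁻¹ = [[1, −3], [2, −5]], and Q = P·diag(−1, −2)·P⁻¹.
Then Q³ = P·diag(−1, −8)·P⁻¹ = [[5, −24], [2, −8]] · [[1, −3], [2, −5]] = [[−43, 105], [−14, 34]].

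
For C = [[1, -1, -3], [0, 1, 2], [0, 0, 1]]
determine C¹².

C = I + N where N = [[0, -1, -3], [0, 0, 2], [0, 0, 0]] is strictly upper-triangular, so N³ = 0.
(I + N)¹² = I + 12·N + 66·N² = [[1, -12, -168], [0, 1, 24], [0, 0, 1]].

[[1, -12, -168], [0, 1, 24], [0, 0, 1]]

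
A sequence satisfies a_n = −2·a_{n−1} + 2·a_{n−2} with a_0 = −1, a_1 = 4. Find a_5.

208

With companion matrix Q = [[−2, 2], [1, 0]], [a_n, a_{n−1}]ᵀ = Q·[a_{n−1}, a_{n−2}]ᵀ, so [a_5, a_4]ᵀ = Q⁴·[a_1, a_0]ᵀ.
Q⁴ = [[44, −32], [−16, 12]], giving [a_5, a_4]ᵀ = [[208], [−76]].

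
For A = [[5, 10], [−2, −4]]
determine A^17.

A² = A (a projection; rank 1, trace 1), so A^17 = A.

[[5, 10], [−2, −4]]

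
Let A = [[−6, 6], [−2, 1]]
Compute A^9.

tr A = −5 and det A = 6, so the characteristic polynomial is λ² − (−5)λ + (6) with roots −2 and −3.
Eigenvectors give P = [[3, 2], [2, 1]] with P⁻¹ = [[−1, 2], [2, −3]], and A = P·diag(−2, −3)·P⁻¹.
Then A^9 = P·diag(−512, −19683)·P⁻¹ = [[−1536, −39366], [−1024, −19683]] · [[−1, 2], [2, −3]] = [[−77196, 115026], [−38342, 57001]].

[[−77196, 115026], [−38342, 57001]]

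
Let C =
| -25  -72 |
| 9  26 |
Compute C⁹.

tr C = 1 and det C = -2, so the characteristic polynomial is λ² − (1)λ + (-2) with roots -1 and 2.
Eigenvectors give P = [[3, -8], [-1, 3]] with P⁻¹ = [[3, 8], [1, 3]], and C = P·diag(-1, 2)·P⁻¹.
Then C⁹ = P·diag(-1, 512)·P⁻¹ = [[-3, -4096], [1, 1536]] · [[3, 8], [1, 3]] = [[-4105, -12312], [1539, 4616]].

[[-4105, -12312], [1539, 4616]]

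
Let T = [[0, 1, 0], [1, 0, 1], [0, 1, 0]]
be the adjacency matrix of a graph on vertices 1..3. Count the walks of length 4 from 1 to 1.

2

The number of length-4 walks from vertex 1 to vertex 1 is entry (1,1) of T^4, where T is the adjacency matrix.
T^2 = [[1, 0, 1], [0, 2, 0], [1, 0, 1]]
T^3 = [[0, 2, 0], [2, 0, 2], [0, 2, 0]]
T^4 = [[2, 0, 2], [0, 4, 0], [2, 0, 2]]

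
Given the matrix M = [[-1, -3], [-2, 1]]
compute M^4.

[[49, 0], [0, 49]]

M^2 = [[7, 0], [0, 7]]
M^3 = [[-7, -21], [-14, 7]]
M^4 = [[49, 0], [0, 49]]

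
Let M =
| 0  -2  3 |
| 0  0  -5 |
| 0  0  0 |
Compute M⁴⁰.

[[0, 0, 0], [0, 0, 0], [0, 0, 0]]

M is strictly triangular, hence nilpotent: M³ = 0, so M⁴⁰ = 0.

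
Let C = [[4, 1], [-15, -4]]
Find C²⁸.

[[1, 0], [0, 1]]

C² = I (check: tr C = 0 and det C = -1), so C²⁸ = I since 28 is even.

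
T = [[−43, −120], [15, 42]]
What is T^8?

tr T = −1 and det T = −6, so the characteristic polynomial is λ² − (−1)λ + (−6) with roots 2 and −3.
Eigenvectors give P = [[−8, −3], [3, 1]] with P⁻¹ = [[1, 3], [−3, −8]], and T = P·diag(2, −3)·P⁻¹.
Then T^8 = P·diag(256, 6561)·P⁻¹ = [[−2048, −19683], [768, 6561]] · [[1, 3], [−3, −8]] = [[57001, 151320], [−18915, −50184]].

[[57001, 151320], [−18915, −50184]]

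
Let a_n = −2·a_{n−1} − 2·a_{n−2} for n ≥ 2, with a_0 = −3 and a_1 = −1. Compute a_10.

128

With companion matrix B = [[−2, −2], [1, 0]], [a_n, a_{n−1}]ᵀ = B·[a_{n−1}, a_{n−2}]ᵀ, so [a_10, a_9]ᵀ = B⁹·[a_1, a_0]ᵀ.
B⁹ = [[−32, −32], [16, 0]], giving [a_10, a_9]ᵀ = [[128], [−16]].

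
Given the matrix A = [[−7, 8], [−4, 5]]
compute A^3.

tr A = −2 and det A = −3, so the characteristic polynomial is λ² − (−2)λ + (−3) with roots 1 and −3.
Eigenvectors give P = [[−1, 2], [−1, 1]] with P⁻¹ = [[1, −2], [1, −1]], and A = P·diag(1, −3)·P⁻¹.
Then A^3 = P·diag(1, −27)·P⁻¹ = [[−1, −54], [−1, −27]] · [[1, −2], [1, −1]] = [[−55, 56], [−28, 29]].

[[−55, 56], [−28, 29]]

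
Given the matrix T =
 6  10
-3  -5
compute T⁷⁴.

[[6, 10], [-3, -5]]

T² = T (a projection; rank 1, trace 1), so T⁷⁴ = T.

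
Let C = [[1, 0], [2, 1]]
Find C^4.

[[1, 0], [8, 1]]

C = I + N where N = [[0, 0], [2, 0]] is strictly lower-triangular, so N^2 = 0.
(I + N)^4 = I + 4·N = [[1, 0], [8, 1]].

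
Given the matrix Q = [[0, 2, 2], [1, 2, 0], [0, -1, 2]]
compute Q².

[[2, 2, 4], [2, 6, 2], [-1, -4, 4]]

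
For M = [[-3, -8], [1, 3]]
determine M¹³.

M² = I (check: tr M = 0 and det M = -1), so M¹³ = M since 13 is odd.

[[-3, -8], [1, 3]]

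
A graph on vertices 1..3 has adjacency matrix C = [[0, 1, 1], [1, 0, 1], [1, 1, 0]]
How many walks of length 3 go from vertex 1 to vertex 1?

The number of length-3 walks from vertex 1 to vertex 1 is entry (1,1) of C³, where C is the adjacency matrix.
C² = [[2, 1, 1], [1, 2, 1], [1, 1, 2]]
C³ = [[2, 3, 3], [3, 2, 3], [3, 3, 2]]

2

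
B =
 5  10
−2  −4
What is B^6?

B² = B (a projection; rank 1, trace 1), so B^6 = B.

[[5, 10], [−2, −4]]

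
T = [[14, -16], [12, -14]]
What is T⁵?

tr T = 0 and det T = -4, so the characteristic polynomial is λ² − (0)λ + (-4) with roots 2 and -2.
Eigenvectors give P = [[4, 1], [3, 1]] with P⁻¹ = [[1, -1], [-3, 4]], and T = P·diag(2, -2)·P⁻¹.
Then T⁵ = P·diag(32, -32)·P⁻¹ = [[128, -32], [96, -32]] · [[1, -1], [-3, 4]] = [[224, -256], [192, -224]].

[[224, -256], [192, -224]]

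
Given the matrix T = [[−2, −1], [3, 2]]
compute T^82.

[[1, 0], [0, 1]]

T² = I (check: tr T = 0 and det T = −1), so T^82 = I since 82 is even.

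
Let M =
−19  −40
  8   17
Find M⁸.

[[32801, 65600], [−13120, −26239]]

tr M = −2 and det M = −3, so the characteristic polynomial is λ² − (−2)λ + (−3) with roots 1 and −3.
Eigenvectors give P = [[−2, −5], [1, 2]] with P⁻¹ = [[2, 5], [−1, −2]], and M = P·diag(1, −3)·P⁻¹.
Then M⁸ = P·diag(1, 6561)·P⁻¹ = [[−2, −32805], [1, 13122]] · [[2, 5], [−1, −2]] = [[32801, 65600], [−13120, −26239]].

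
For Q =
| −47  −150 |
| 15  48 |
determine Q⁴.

tr Q = 1 and det Q = −6, so the characteristic polynomial is λ² − (1)λ + (−6) with roots 3 and −2.
Eigenvectors give P = [[−3, −10], [1, 3]] with P⁻¹ = [[3, 10], [−1, −3]], and Q = P·diag(3, −2)·P⁻¹.
Then Q⁴ = P·diag(81, 16)·P⁻¹ = [[−243, −160], [81, 48]] · [[3, 10], [−1, −3]] = [[−569, −1950], [195, 666]].

[[−569, −1950], [195, 666]]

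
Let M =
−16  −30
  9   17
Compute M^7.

tr M = 1 and det M = −2, so the characteristic polynomial is λ² − (1)λ + (−2) with roots 2 and −1.
Eigenvectors give P = [[−5, −2], [3, 1]] with P⁻¹ = [[1, 2], [−3, −5]], and M = P·diag(2, −1)·P⁻¹.
Then M^7 = P·diag(128, −1)·P⁻¹ = [[−640, 2], [384, −1]] · [[1, 2], [−3, −5]] = [[−646, −1290], [387, 773]].

[[−646, −1290], [387, 773]]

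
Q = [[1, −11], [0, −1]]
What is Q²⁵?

Q² = I (check: tr Q = 0 and det Q = −1), so Q²⁵ = Q since 25 is odd.

[[1, −11], [0, −1]]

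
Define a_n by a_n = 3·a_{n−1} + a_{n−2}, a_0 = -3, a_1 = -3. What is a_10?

With companion matrix Q = [[3, 1], [1, 0]], [a_n, a_{n−1}]ᵀ = Q·[a_{n−1}, a_{n−2}]ᵀ, so [a_10, a_9]ᵀ = Q⁹·[a_1, a_0]ᵀ.
Q⁹ = [[42837, 12970], [12970, 3927]], giving [a_10, a_9]ᵀ = [[-167421], [-50691]].

-167421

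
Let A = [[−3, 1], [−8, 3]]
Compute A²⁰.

A² = I (check: tr A = 0 and det A = −1), so A²⁰ = I since 20 is even.

[[1, 0], [0, 1]]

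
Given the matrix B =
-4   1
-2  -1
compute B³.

tr B = -5 and det B = 6, so the characteristic polynomial is λ² − (-5)λ + (6) with roots -3 and -2.
Eigenvectors give P = [[1, -1], [1, -2]] with P⁻¹ = [[2, -1], [1, -1]], and B = P·diag(-3, -2)·P⁻¹.
Then B³ = P·diag(-27, -8)·P⁻¹ = [[-27, 8], [-27, 16]] · [[2, -1], [1, -1]] = [[-46, 19], [-38, 11]].

[[-46, 19], [-38, 11]]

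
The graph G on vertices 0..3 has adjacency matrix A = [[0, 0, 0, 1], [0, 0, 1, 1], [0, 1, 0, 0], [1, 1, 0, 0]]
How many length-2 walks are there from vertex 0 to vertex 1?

The number of length-2 walks from vertex 0 to vertex 1 is entry (0,1) of A², where A is the adjacency matrix.
A² = [[1, 1, 0, 0], [1, 2, 0, 0], [0, 0, 1, 1], [0, 0, 1, 2]]

1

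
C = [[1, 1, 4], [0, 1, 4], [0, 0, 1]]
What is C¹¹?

C = I + N where N = [[0, 1, 4], [0, 0, 4], [0, 0, 0]] is strictly upper-triangular, so N³ = 0.
(I + N)¹¹ = I + 11·N + 55·N² = [[1, 11, 264], [0, 1, 44], [0, 0, 1]].

[[1, 11, 264], [0, 1, 44], [0, 0, 1]]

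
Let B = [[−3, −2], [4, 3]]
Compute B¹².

[[1, 0], [0, 1]]

B² = I (check: tr B = 0 and det B = −1), so B¹² = I since 12 is even.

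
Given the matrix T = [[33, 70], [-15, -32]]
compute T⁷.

[[16077, 32410], [-6945, -14018]]

tr T = 1 and det T = -6, so the characteristic polynomial is λ² − (1)λ + (-6) with roots 3 and -2.
Eigenvectors give P = [[-7, -2], [3, 1]] with P⁻¹ = [[-1, -2], [3, 7]], and T = P·diag(3, -2)·P⁻¹.
Then T⁷ = P·diag(2187, -128)·P⁻¹ = [[-15309, 256], [6561, -128]] · [[-1, -2], [3, 7]] = [[16077, 32410], [-6945, -14018]].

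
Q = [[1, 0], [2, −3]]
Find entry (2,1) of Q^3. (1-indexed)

Q^2 = [[1, 0], [−4, 9]]
Q^3 = [[1, 0], [14, −27]]

14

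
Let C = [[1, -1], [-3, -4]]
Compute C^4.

[[43, 69], [207, 388]]

C^2 = [[4, 3], [9, 19]]
C^3 = [[-5, -16], [-48, -85]]
C^4 = [[43, 69], [207, 388]]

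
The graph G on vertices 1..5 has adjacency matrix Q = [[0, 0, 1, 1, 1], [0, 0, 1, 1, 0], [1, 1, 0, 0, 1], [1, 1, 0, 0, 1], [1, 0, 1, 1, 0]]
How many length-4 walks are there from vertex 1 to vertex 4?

The number of length-4 walks from vertex 1 to vertex 4 is entry (1,4) of Q⁴, where Q is the adjacency matrix.
Q² = [[3, 2, 1, 1, 2], [2, 2, 0, 0, 2], [1, 0, 3, 3, 1], [1, 0, 3, 3, 1], [2, 2, 1, 1, 3]]
Q³ = [[4, 2, 7, 7, 5], [2, 0, 6, 6, 2], [7, 6, 2, 2, 7], [7, 6, 2, 2, 7], [5, 2, 7, 7, 4]]
Q⁴ = [[19, 14, 11, 11, 18], [14, 12, 4, 4, 14], [11, 4, 20, 20, 11], [11, 4, 20, 20, 11], [18, 14, 11, 11, 19]]

11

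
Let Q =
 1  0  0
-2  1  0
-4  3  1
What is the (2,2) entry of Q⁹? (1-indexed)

1

Q = I + N where N = [[0, 0, 0], [-2, 0, 0], [-4, 3, 0]] is strictly lower-triangular, so N³ = 0.
(I + N)⁹ = I + 9·N + 36·N² = [[1, 0, 0], [-18, 1, 0], [-252, 27, 1]].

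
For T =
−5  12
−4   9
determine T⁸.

tr T = 4 and det T = 3, so the characteristic polynomial is λ² − (4)λ + (3) with roots 1 and 3.
Eigenvectors give P = [[−2, 3], [−1, 2]] with P⁻¹ = [[−2, 3], [−1, 2]], and T = P·diag(1, 3)·P⁻¹.
Then T⁸ = P·diag(1, 6561)·P⁻¹ = [[−2, 19683], [−1, 13122]] · [[−2, 3], [−1, 2]] = [[−19679, 39360], [−13120, 26241]].

[[−19679, 39360], [−13120, 26241]]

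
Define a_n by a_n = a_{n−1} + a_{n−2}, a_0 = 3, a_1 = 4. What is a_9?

With companion matrix B = [[1, 1], [1, 0]], [a_n, a_{n−1}]ᵀ = B·[a_{n−1}, a_{n−2}]ᵀ, so [a_9, a_8]ᵀ = B^8·[a_1, a_0]ᵀ.
B^8 = [[34, 21], [21, 13]], giving [a_9, a_8]ᵀ = [[199], [123]].

199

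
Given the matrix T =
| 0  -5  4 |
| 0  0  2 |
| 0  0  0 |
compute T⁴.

[[0, 0, 0], [0, 0, 0], [0, 0, 0]]

T is strictly triangular, hence nilpotent: T³ = 0, so T⁴ = 0.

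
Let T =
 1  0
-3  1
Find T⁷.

[[1, 0], [-21, 1]]

T = I + N where N = [[0, 0], [-3, 0]] is strictly lower-triangular, so N² = 0.
(I + N)⁷ = I + 7·N = [[1, 0], [-21, 1]].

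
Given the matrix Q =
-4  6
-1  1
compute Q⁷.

[[-382, 762], [-127, 253]]

tr Q = -3 and det Q = 2, so the characteristic polynomial is λ² − (-3)λ + (2) with roots -2 and -1.
Eigenvectors give P = [[3, 2], [1, 1]] with P⁻¹ = [[1, -2], [-1, 3]], and Q = P·diag(-2, -1)·P⁻¹.
Then Q⁷ = P·diag(-128, -1)·P⁻¹ = [[-384, -2], [-128, -1]] · [[1, -2], [-1, 3]] = [[-382, 762], [-127, 253]].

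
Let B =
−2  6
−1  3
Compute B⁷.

[[−2, 6], [−1, 3]]

B² = B (a projection; rank 1, trace 1), so B⁷ = B.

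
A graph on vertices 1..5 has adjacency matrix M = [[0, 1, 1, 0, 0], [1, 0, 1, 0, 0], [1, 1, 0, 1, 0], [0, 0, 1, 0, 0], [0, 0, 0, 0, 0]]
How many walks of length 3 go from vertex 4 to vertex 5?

0

The number of length-3 walks from vertex 4 to vertex 5 is entry (4,5) of M^3, where M is the adjacency matrix.
M^2 = [[2, 1, 1, 1, 0], [1, 2, 1, 1, 0], [1, 1, 3, 0, 0], [1, 1, 0, 1, 0], [0, 0, 0, 0, 0]]
M^3 = [[2, 3, 4, 1, 0], [3, 2, 4, 1, 0], [4, 4, 2, 3, 0], [1, 1, 3, 0, 0], [0, 0, 0, 0, 0]]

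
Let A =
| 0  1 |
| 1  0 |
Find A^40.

A² = I (check: tr A = 0 and det A = −1), so A^40 = I since 40 is even.

[[1, 0], [0, 1]]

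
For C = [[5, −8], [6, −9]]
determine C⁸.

[[−19679, 26240], [−19680, 26241]]

tr C = −4 and det C = 3, so the characteristic polynomial is λ² − (−4)λ + (3) with roots −3 and −1.
Eigenvectors give P = [[−1, −4], [−1, −3]] with P⁻¹ = [[3, −4], [−1, 1]], and C = P·diag(−3, −1)·P⁻¹.
Then C⁸ = P·diag(6561, 1)·P⁻¹ = [[−6561, −4], [−6561, −3]] · [[3, −4], [−1, 1]] = [[−19679, 26240], [−19680, 26241]].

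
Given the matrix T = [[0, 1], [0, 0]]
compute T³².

[[0, 0], [0, 0]]

T is strictly triangular, hence nilpotent: T² = 0, so T³² = 0.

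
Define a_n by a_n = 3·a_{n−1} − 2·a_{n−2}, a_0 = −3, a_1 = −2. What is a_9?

With companion matrix Q = [[3, −2], [1, 0]], [a_n, a_{n−1}]ᵀ = Q·[a_{n−1}, a_{n−2}]ᵀ, so [a_9, a_8]ᵀ = Q^8·[a_1, a_0]ᵀ.
Q^8 = [[511, −510], [255, −254]], giving [a_9, a_8]ᵀ = [[508], [252]].

508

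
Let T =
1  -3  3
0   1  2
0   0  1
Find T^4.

T = I + N where N = [[0, -3, 3], [0, 0, 2], [0, 0, 0]] is strictly upper-triangular, so N^3 = 0.
(I + N)^4 = I + 4·N + 6·N^2 = [[1, -12, -24], [0, 1, 8], [0, 0, 1]].

[[1, -12, -24], [0, 1, 8], [0, 0, 1]]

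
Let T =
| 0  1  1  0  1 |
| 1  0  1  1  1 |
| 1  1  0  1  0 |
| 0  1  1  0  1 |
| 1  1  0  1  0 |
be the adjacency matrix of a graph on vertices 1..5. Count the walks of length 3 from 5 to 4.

8

The number of length-3 walks from vertex 5 to vertex 4 is entry (5,4) of T³, where T is the adjacency matrix.
T² = [[3, 2, 1, 3, 1], [2, 4, 2, 2, 2], [1, 2, 3, 1, 3], [3, 2, 1, 3, 1], [1, 2, 3, 1, 3]]
T³ = [[4, 8, 8, 4, 8], [8, 8, 8, 8, 8], [8, 8, 4, 8, 4], [4, 8, 8, 4, 8], [8, 8, 4, 8, 4]]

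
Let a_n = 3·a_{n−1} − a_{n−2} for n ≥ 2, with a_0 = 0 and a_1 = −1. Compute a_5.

−55

With companion matrix T = [[3, −1], [1, 0]], [a_n, a_{n−1}]ᵀ = T·[a_{n−1}, a_{n−2}]ᵀ, so [a_5, a_4]ᵀ = T⁴·[a_1, a_0]ᵀ.
T⁴ = [[55, −21], [21, −8]], giving [a_5, a_4]ᵀ = [[−55], [−21]].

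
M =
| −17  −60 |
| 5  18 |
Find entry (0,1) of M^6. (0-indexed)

−7980

tr M = 1 and det M = −6, so the characteristic polynomial is λ² − (1)λ + (−6) with roots −2 and 3.
Eigenvectors give P = [[−4, −3], [1, 1]] with P⁻¹ = [[−1, −3], [1, 4]], and M = P·diag(−2, 3)·P⁻¹.
Then M^6 = P·diag(64, 729)·P⁻¹ = [[−256, −2187], [64, 729]] · [[−1, −3], [1, 4]] = [[−1931, −7980], [665, 2724]].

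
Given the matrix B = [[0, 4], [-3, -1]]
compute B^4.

[[132, 92], [-69, 109]]

B^2 = [[-12, -4], [3, -11]]
B^3 = [[12, -44], [33, 23]]
B^4 = [[132, 92], [-69, 109]]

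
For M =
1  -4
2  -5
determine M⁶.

[[-727, 1456], [-728, 1457]]

tr M = -4 and det M = 3, so the characteristic polynomial is λ² − (-4)λ + (3) with roots -3 and -1.
Eigenvectors give P = [[1, 2], [1, 1]] with P⁻¹ = [[-1, 2], [1, -1]], and M = P·diag(-3, -1)·P⁻¹.
Then M⁶ = P·diag(729, 1)·P⁻¹ = [[729, 2], [729, 1]] · [[-1, 2], [1, -1]] = [[-727, 1456], [-728, 1457]].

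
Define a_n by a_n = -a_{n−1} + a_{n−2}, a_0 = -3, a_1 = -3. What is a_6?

9

With companion matrix M = [[-1, 1], [1, 0]], [a_n, a_{n−1}]ᵀ = M·[a_{n−1}, a_{n−2}]ᵀ, so [a_6, a_5]ᵀ = M^5·[a_1, a_0]ᵀ.
M^5 = [[-8, 5], [5, -3]], giving [a_6, a_5]ᵀ = [[9], [-6]].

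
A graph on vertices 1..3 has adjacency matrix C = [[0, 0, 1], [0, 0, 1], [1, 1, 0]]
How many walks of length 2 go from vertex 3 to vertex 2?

The number of length-2 walks from vertex 3 to vertex 2 is entry (3,2) of C², where C is the adjacency matrix.
C² = [[1, 1, 0], [1, 1, 0], [0, 0, 2]]

0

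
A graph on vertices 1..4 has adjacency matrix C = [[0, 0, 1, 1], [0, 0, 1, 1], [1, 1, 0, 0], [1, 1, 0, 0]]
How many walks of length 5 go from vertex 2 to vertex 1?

The number of length-5 walks from vertex 2 to vertex 1 is entry (2,1) of C⁵, where C is the adjacency matrix.
C² = [[2, 2, 0, 0], [2, 2, 0, 0], [0, 0, 2, 2], [0, 0, 2, 2]]
C³ = [[0, 0, 4, 4], [0, 0, 4, 4], [4, 4, 0, 0], [4, 4, 0, 0]]
C⁴ = [[8, 8, 0, 0], [8, 8, 0, 0], [0, 0, 8, 8], [0, 0, 8, 8]]
C⁵ = [[0, 0, 16, 16], [0, 0, 16, 16], [16, 16, 0, 0], [16, 16, 0, 0]]

0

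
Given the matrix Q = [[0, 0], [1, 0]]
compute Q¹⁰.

[[0, 0], [0, 0]]

Q is strictly triangular, hence nilpotent: Q² = 0, so Q¹⁰ = 0.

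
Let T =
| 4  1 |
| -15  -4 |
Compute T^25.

T² = I (check: tr T = 0 and det T = -1), so T^25 = T since 25 is odd.

[[4, 1], [-15, -4]]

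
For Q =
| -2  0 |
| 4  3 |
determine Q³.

Q² = [[4, 0], [4, 9]]
Q³ = [[-8, 0], [28, 27]]

[[-8, 0], [28, 27]]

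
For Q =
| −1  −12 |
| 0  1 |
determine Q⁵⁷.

Q² = I (check: tr Q = 0 and det Q = −1), so Q⁵⁷ = Q since 57 is odd.

[[−1, −12], [0, 1]]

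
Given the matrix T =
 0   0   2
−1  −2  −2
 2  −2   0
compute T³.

[[4, 8, 16], [−4, −20, −20], [12, −24, −4]]

T² = [[4, −4, 0], [−2, 8, 2], [2, 4, 8]]
T³ = [[4, 8, 16], [−4, −20, −20], [12, −24, −4]]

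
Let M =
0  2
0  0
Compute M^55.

[[0, 0], [0, 0]]

M is strictly triangular, hence nilpotent: M^2 = 0, so M^55 = 0.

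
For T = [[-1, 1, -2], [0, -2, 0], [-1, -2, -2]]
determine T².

[[3, 1, 6], [0, 4, 0], [3, 7, 6]]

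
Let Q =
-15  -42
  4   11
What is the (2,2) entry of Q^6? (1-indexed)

tr Q = -4 and det Q = 3, so the characteristic polynomial is λ² − (-4)λ + (3) with roots -1 and -3.
Eigenvectors give P = [[3, -7], [-1, 2]] with P⁻¹ = [[-2, -7], [-1, -3]], and Q = P·diag(-1, -3)·P⁻¹.
Then Q^6 = P·diag(1, 729)·P⁻¹ = [[3, -5103], [-1, 1458]] · [[-2, -7], [-1, -3]] = [[5097, 15288], [-1456, -4367]].

-4367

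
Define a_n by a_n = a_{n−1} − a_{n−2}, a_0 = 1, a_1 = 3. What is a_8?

With companion matrix Q = [[1, −1], [1, 0]], [a_n, a_{n−1}]ᵀ = Q·[a_{n−1}, a_{n−2}]ᵀ, so [a_8, a_7]ᵀ = Q⁷·[a_1, a_0]ᵀ.
Q⁷ = [[1, −1], [1, 0]], giving [a_8, a_7]ᵀ = [[2], [3]].

2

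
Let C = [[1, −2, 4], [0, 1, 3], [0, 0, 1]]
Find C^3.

C = I + N where N = [[0, −2, 4], [0, 0, 3], [0, 0, 0]] is strictly upper-triangular, so N^3 = 0.
(I + N)^3 = I + 3·N + 3·N^2 = [[1, −6, −6], [0, 1, 9], [0, 0, 1]].

[[1, −6, −6], [0, 1, 9], [0, 0, 1]]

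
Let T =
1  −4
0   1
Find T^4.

T = I + N where N = [[0, −4], [0, 0]] is strictly upper-triangular, so N^2 = 0.
(I + N)^4 = I + 4·N = [[1, −16], [0, 1]].

[[1, −16], [0, 1]]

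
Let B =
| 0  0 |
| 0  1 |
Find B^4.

B^2 = [[0, 0], [0, 1]]
B^3 = [[0, 0], [0, 1]]
B^4 = [[0, 0], [0, 1]]

[[0, 0], [0, 1]]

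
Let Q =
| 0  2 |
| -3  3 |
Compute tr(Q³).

Q² = [[-6, 6], [-9, 3]]
Q³ = [[-18, 6], [-9, -9]]

-27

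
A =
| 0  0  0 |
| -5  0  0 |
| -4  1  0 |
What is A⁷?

A is strictly triangular, hence nilpotent: A³ = 0, so A⁷ = 0.

[[0, 0, 0], [0, 0, 0], [0, 0, 0]]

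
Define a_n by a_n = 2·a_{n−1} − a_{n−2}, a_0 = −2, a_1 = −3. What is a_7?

−9

With companion matrix C = [[2, −1], [1, 0]], [a_n, a_{n−1}]ᵀ = C·[a_{n−1}, a_{n−2}]ᵀ, so [a_7, a_6]ᵀ = C⁶·[a_1, a_0]ᵀ.
C⁶ = [[7, −6], [6, −5]], giving [a_7, a_6]ᵀ = [[−9], [−8]].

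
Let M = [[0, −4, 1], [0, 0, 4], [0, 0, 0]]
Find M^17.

[[0, 0, 0], [0, 0, 0], [0, 0, 0]]

M is strictly triangular, hence nilpotent: M^3 = 0, so M^17 = 0.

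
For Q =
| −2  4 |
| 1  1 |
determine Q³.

Q² = [[8, −4], [−1, 5]]
Q³ = [[−20, 28], [7, 1]]

[[−20, 28], [7, 1]]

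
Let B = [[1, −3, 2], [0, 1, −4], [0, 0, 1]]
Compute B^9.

B = I + N where N = [[0, −3, 2], [0, 0, −4], [0, 0, 0]] is strictly upper-triangular, so N^3 = 0.
(I + N)^9 = I + 9·N + 36·N^2 = [[1, −27, 450], [0, 1, −36], [0, 0, 1]].

[[1, −27, 450], [0, 1, −36], [0, 0, 1]]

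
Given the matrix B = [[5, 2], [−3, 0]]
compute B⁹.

[[58025, 38342], [−57513, −37830]]

tr B = 5 and det B = 6, so the characteristic polynomial is λ² − (5)λ + (6) with roots 3 and 2.
Eigenvectors give P = [[−1, −2], [1, 3]] with P⁻¹ = [[−3, −2], [1, 1]], and B = P·diag(3, 2)·P⁻¹.
Then B⁹ = P·diag(19683, 512)·P⁻¹ = [[−19683, −1024], [19683, 1536]] · [[−3, −2], [1, 1]] = [[58025, 38342], [−57513, −37830]].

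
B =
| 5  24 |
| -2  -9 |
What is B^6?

[[-2183, -8736], [728, 2913]]

tr B = -4 and det B = 3, so the characteristic polynomial is λ² − (-4)λ + (3) with roots -1 and -3.
Eigenvectors give P = [[-4, -3], [1, 1]] with P⁻¹ = [[-1, -3], [1, 4]], and B = P·diag(-1, -3)·P⁻¹.
Then B^6 = P·diag(1, 729)·P⁻¹ = [[-4, -2187], [1, 729]] · [[-1, -3], [1, 4]] = [[-2183, -8736], [728, 2913]].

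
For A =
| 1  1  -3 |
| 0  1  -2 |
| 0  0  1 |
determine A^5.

A = I + N where N = [[0, 1, -3], [0, 0, -2], [0, 0, 0]] is strictly upper-triangular, so N^3 = 0.
(I + N)^5 = I + 5·N + 10·N^2 = [[1, 5, -35], [0, 1, -10], [0, 0, 1]].

[[1, 5, -35], [0, 1, -10], [0, 0, 1]]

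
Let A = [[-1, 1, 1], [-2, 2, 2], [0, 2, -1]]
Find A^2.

[[-1, 3, 0], [-2, 6, 0], [-4, 2, 5]]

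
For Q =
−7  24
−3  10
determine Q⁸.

tr Q = 3 and det Q = 2, so the characteristic polynomial is λ² − (3)λ + (2) with roots 2 and 1.
Eigenvectors give P = [[8, −3], [3, −1]] with P⁻¹ = [[−1, 3], [−3, 8]], and Q = P·diag(2, 1)·P⁻¹.
Then Q⁸ = P·diag(256, 1)·P⁻¹ = [[2048, −3], [768, −1]] · [[−1, 3], [−3, 8]] = [[−2039, 6120], [−765, 2296]].

[[−2039, 6120], [−765, 2296]]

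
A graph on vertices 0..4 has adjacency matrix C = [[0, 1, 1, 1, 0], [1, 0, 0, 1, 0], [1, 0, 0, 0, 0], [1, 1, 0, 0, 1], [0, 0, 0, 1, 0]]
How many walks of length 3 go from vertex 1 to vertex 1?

The number of length-3 walks from vertex 1 to vertex 1 is entry (1,1) of C³, where C is the adjacency matrix.
C² = [[3, 1, 0, 1, 1], [1, 2, 1, 1, 1], [0, 1, 1, 1, 0], [1, 1, 1, 3, 0], [1, 1, 0, 0, 1]]
C³ = [[2, 4, 3, 5, 1], [4, 2, 1, 4, 1], [3, 1, 0, 1, 1], [5, 4, 1, 2, 3], [1, 1, 1, 3, 0]]

2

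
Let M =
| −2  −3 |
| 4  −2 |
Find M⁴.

[[−128, −192], [256, −128]]

M² = [[−8, 12], [−16, −8]]
M³ = [[64, 0], [0, 64]]
M⁴ = [[−128, −192], [256, −128]]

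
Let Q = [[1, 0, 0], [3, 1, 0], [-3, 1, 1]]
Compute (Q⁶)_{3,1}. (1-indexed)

27

Q = I + N where N = [[0, 0, 0], [3, 0, 0], [-3, 1, 0]] is strictly lower-triangular, so N³ = 0.
(I + N)⁶ = I + 6·N + 15·N² = [[1, 0, 0], [18, 1, 0], [27, 6, 1]].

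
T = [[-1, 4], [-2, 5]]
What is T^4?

[[-79, 160], [-80, 161]]

tr T = 4 and det T = 3, so the characteristic polynomial is λ² − (4)λ + (3) with roots 1 and 3.
Eigenvectors give P = [[-2, 1], [-1, 1]] with P⁻¹ = [[-1, 1], [-1, 2]], and T = P·diag(1, 3)·P⁻¹.
Then T^4 = P·diag(1, 81)·P⁻¹ = [[-2, 81], [-1, 81]] · [[-1, 1], [-1, 2]] = [[-79, 160], [-80, 161]].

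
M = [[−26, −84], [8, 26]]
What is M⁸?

tr M = 0 and det M = −4, so the characteristic polynomial is λ² − (0)λ + (−4) with roots 2 and −2.
Eigenvectors give P = [[−3, 7], [1, −2]] with P⁻¹ = [[2, 7], [1, 3]], and M = P·diag(2, −2)·P⁻¹.
Then M⁸ = P·diag(256, 256)·P⁻¹ = [[−768, 1792], [256, −512]] · [[2, 7], [1, 3]] = [[256, 0], [0, 256]].

[[256, 0], [0, 256]]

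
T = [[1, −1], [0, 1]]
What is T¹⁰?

[[1, −10], [0, 1]]

T = I + N where N = [[0, −1], [0, 0]] is strictly upper-triangular, so N² = 0.
(I + N)¹⁰ = I + 10·N = [[1, −10], [0, 1]].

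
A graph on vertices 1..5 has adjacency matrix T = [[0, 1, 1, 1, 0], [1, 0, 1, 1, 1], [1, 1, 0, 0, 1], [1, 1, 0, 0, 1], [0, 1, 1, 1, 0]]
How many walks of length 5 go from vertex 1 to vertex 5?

56

The number of length-5 walks from vertex 1 to vertex 5 is entry (1,5) of T^5, where T is the adjacency matrix.
T^2 = [[3, 2, 1, 1, 3], [2, 4, 2, 2, 2], [1, 2, 3, 3, 1], [1, 2, 3, 3, 1], [3, 2, 1, 1, 3]]
T^3 = [[4, 8, 8, 8, 4], [8, 8, 8, 8, 8], [8, 8, 4, 4, 8], [8, 8, 4, 4, 8], [4, 8, 8, 8, 4]]
T^4 = [[24, 24, 16, 16, 24], [24, 32, 24, 24, 24], [16, 24, 24, 24, 16], [16, 24, 24, 24, 16], [24, 24, 16, 16, 24]]
T^5 = [[56, 80, 72, 72, 56], [80, 96, 80, 80, 80], [72, 80, 56, 56, 72], [72, 80, 56, 56, 72], [56, 80, 72, 72, 56]]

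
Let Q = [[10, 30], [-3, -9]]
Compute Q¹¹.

Q² = Q (a projection; rank 1, trace 1), so Q¹¹ = Q.

[[10, 30], [-3, -9]]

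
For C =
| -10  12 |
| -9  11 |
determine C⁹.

tr C = 1 and det C = -2, so the characteristic polynomial is λ² − (1)λ + (-2) with roots 2 and -1.
Eigenvectors give P = [[1, 4], [1, 3]] with P⁻¹ = [[-3, 4], [1, -1]], and C = P·diag(2, -1)·P⁻¹.
Then C⁹ = P·diag(512, -1)·P⁻¹ = [[512, -4], [512, -3]] · [[-3, 4], [1, -1]] = [[-1540, 2052], [-1539, 2051]].

[[-1540, 2052], [-1539, 2051]]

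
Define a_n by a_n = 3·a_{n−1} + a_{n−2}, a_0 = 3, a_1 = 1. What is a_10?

81747

With companion matrix B = [[3, 1], [1, 0]], [a_n, a_{n−1}]ᵀ = B·[a_{n−1}, a_{n−2}]ᵀ, so [a_10, a_9]ᵀ = B⁹·[a_1, a_0]ᵀ.
B⁹ = [[42837, 12970], [12970, 3927]], giving [a_10, a_9]ᵀ = [[81747], [24751]].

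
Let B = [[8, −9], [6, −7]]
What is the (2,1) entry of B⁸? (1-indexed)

510

tr B = 1 and det B = −2, so the characteristic polynomial is λ² − (1)λ + (−2) with roots −1 and 2.
Eigenvectors give P = [[1, 3], [1, 2]] with P⁻¹ = [[−2, 3], [1, −1]], and B = P·diag(−1, 2)·P⁻¹.
Then B⁸ = P·diag(1, 256)·P⁻¹ = [[1, 768], [1, 512]] · [[−2, 3], [1, −1]] = [[766, −765], [510, −509]].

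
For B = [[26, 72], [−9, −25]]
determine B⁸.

tr B = 1 and det B = −2, so the characteristic polynomial is λ² − (1)λ + (−2) with roots 2 and −1.
Eigenvectors give P = [[−3, −8], [1, 3]] with P⁻¹ = [[−3, −8], [1, 3]], and B = P·diag(2, −1)·P⁻¹.
Then B⁸ = P·diag(256, 1)·P⁻¹ = [[−768, −8], [256, 3]] · [[−3, −8], [1, 3]] = [[2296, 6120], [−765, −2039]].

[[2296, 6120], [−765, −2039]]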